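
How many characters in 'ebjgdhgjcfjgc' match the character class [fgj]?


Character class [fgj] matches any of: {f, g, j}
Scanning string 'ebjgdhgjcfjgc' character by character:
  pos 0: 'e' -> no
  pos 1: 'b' -> no
  pos 2: 'j' -> MATCH
  pos 3: 'g' -> MATCH
  pos 4: 'd' -> no
  pos 5: 'h' -> no
  pos 6: 'g' -> MATCH
  pos 7: 'j' -> MATCH
  pos 8: 'c' -> no
  pos 9: 'f' -> MATCH
  pos 10: 'j' -> MATCH
  pos 11: 'g' -> MATCH
  pos 12: 'c' -> no
Total matches: 7

7


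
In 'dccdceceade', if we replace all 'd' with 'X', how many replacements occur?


re.sub('d', 'X', text) replaces every occurrence of 'd' with 'X'.
Text: 'dccdceceade'
Scanning for 'd':
  pos 0: 'd' -> replacement #1
  pos 3: 'd' -> replacement #2
  pos 9: 'd' -> replacement #3
Total replacements: 3

3


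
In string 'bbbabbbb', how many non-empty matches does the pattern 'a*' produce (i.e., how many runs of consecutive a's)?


Pattern 'a*' matches zero or more a's. We want non-empty runs of consecutive a's.
String: 'bbbabbbb'
Walking through the string to find runs of a's:
  Run 1: positions 3-3 -> 'a'
Non-empty runs found: ['a']
Count: 1

1


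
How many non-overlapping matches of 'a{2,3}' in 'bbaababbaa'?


Pattern 'a{2,3}' matches between 2 and 3 consecutive a's (greedy).
String: 'bbaababbaa'
Finding runs of a's and applying greedy matching:
  Run at pos 2: 'aa' (length 2)
  Run at pos 5: 'a' (length 1)
  Run at pos 8: 'aa' (length 2)
Matches: ['aa', 'aa']
Count: 2

2


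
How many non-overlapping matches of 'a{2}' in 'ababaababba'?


Pattern 'a{2}' matches exactly 2 consecutive a's (greedy, non-overlapping).
String: 'ababaababba'
Scanning for runs of a's:
  Run at pos 0: 'a' (length 1) -> 0 match(es)
  Run at pos 2: 'a' (length 1) -> 0 match(es)
  Run at pos 4: 'aa' (length 2) -> 1 match(es)
  Run at pos 7: 'a' (length 1) -> 0 match(es)
  Run at pos 10: 'a' (length 1) -> 0 match(es)
Matches found: ['aa']
Total: 1

1


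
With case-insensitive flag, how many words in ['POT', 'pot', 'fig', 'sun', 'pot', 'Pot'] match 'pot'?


Case-insensitive matching: compare each word's lowercase form to 'pot'.
  'POT' -> lower='pot' -> MATCH
  'pot' -> lower='pot' -> MATCH
  'fig' -> lower='fig' -> no
  'sun' -> lower='sun' -> no
  'pot' -> lower='pot' -> MATCH
  'Pot' -> lower='pot' -> MATCH
Matches: ['POT', 'pot', 'pot', 'Pot']
Count: 4

4


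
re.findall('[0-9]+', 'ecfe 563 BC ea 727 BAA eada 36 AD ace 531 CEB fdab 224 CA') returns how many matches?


Pattern '[0-9]+' finds one or more digits.
Text: 'ecfe 563 BC ea 727 BAA eada 36 AD ace 531 CEB fdab 224 CA'
Scanning for matches:
  Match 1: '563'
  Match 2: '727'
  Match 3: '36'
  Match 4: '531'
  Match 5: '224'
Total matches: 5

5


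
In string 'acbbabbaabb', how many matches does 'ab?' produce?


Pattern 'ab?' matches 'a' optionally followed by 'b'.
String: 'acbbabbaabb'
Scanning left to right for 'a' then checking next char:
  Match 1: 'a' (a not followed by b)
  Match 2: 'ab' (a followed by b)
  Match 3: 'a' (a not followed by b)
  Match 4: 'ab' (a followed by b)
Total matches: 4

4


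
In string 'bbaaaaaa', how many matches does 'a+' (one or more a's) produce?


Pattern 'a+' matches one or more consecutive a's.
String: 'bbaaaaaa'
Scanning for runs of a:
  Match 1: 'aaaaaa' (length 6)
Total matches: 1

1


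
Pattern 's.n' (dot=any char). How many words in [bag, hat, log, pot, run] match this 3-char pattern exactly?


Pattern 's.n' means: starts with 's', any single char, ends with 'n'.
Checking each word (must be exactly 3 chars):
  'bag' (len=3): no
  'hat' (len=3): no
  'log' (len=3): no
  'pot' (len=3): no
  'run' (len=3): no
Matching words: []
Total: 0

0


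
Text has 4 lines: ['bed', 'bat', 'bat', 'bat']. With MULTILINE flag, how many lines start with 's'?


With MULTILINE flag, ^ matches the start of each line.
Lines: ['bed', 'bat', 'bat', 'bat']
Checking which lines start with 's':
  Line 1: 'bed' -> no
  Line 2: 'bat' -> no
  Line 3: 'bat' -> no
  Line 4: 'bat' -> no
Matching lines: []
Count: 0

0


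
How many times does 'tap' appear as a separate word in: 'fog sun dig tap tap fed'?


Scanning each word for exact match 'tap':
  Word 1: 'fog' -> no
  Word 2: 'sun' -> no
  Word 3: 'dig' -> no
  Word 4: 'tap' -> MATCH
  Word 5: 'tap' -> MATCH
  Word 6: 'fed' -> no
Total matches: 2

2


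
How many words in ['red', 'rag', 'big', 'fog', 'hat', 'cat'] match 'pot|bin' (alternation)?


Alternation 'pot|bin' matches either 'pot' or 'bin'.
Checking each word:
  'red' -> no
  'rag' -> no
  'big' -> no
  'fog' -> no
  'hat' -> no
  'cat' -> no
Matches: []
Count: 0

0


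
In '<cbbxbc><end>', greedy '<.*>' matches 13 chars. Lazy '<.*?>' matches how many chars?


Greedy '<.*>' tries to match as MUCH as possible.
Lazy '<.*?>' tries to match as LITTLE as possible.

String: '<cbbxbc><end>'
Greedy '<.*>' starts at first '<' and extends to the LAST '>': '<cbbxbc><end>' (13 chars)
Lazy '<.*?>' starts at first '<' and stops at the FIRST '>': '<cbbxbc>' (8 chars)

8


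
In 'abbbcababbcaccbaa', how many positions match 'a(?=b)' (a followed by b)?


Lookahead 'a(?=b)' matches 'a' only when followed by 'b'.
String: 'abbbcababbcaccbaa'
Checking each position where char is 'a':
  pos 0: 'a' -> MATCH (next='b')
  pos 5: 'a' -> MATCH (next='b')
  pos 7: 'a' -> MATCH (next='b')
  pos 11: 'a' -> no (next='c')
  pos 15: 'a' -> no (next='a')
Matching positions: [0, 5, 7]
Count: 3

3


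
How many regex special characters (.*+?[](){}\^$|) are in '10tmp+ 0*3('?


Regex special characters are: . * + ? [ ] ( ) { } \ ^ $ |
Scanning '10tmp+ 0*3(':
  pos 5: '+' -> SPECIAL
  pos 8: '*' -> SPECIAL
  pos 10: '(' -> SPECIAL
Special chars found: ['+', '*', '(']
Total: 3

3


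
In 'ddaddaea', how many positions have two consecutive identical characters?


Looking for consecutive identical characters in 'ddaddaea':
  pos 0-1: 'd' vs 'd' -> MATCH ('dd')
  pos 1-2: 'd' vs 'a' -> different
  pos 2-3: 'a' vs 'd' -> different
  pos 3-4: 'd' vs 'd' -> MATCH ('dd')
  pos 4-5: 'd' vs 'a' -> different
  pos 5-6: 'a' vs 'e' -> different
  pos 6-7: 'e' vs 'a' -> different
Consecutive identical pairs: ['dd', 'dd']
Count: 2

2


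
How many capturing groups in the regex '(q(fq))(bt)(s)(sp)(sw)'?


To count capturing groups, count each '(' that starts a group.
Pattern: '(q(fq))(bt)(s)(sp)(sw)'
Walking through the pattern:
  Position 0: '(' -> group #1
  Position 2: '(' -> group #2
  Position 7: '(' -> group #3
  Position 11: '(' -> group #4
  Position 14: '(' -> group #5
  Position 18: '(' -> group #6
Total capturing groups: 6

6


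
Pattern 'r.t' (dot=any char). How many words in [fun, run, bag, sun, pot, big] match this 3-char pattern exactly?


Pattern 'r.t' means: starts with 'r', any single char, ends with 't'.
Checking each word (must be exactly 3 chars):
  'fun' (len=3): no
  'run' (len=3): no
  'bag' (len=3): no
  'sun' (len=3): no
  'pot' (len=3): no
  'big' (len=3): no
Matching words: []
Total: 0

0


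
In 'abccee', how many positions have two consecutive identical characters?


Looking for consecutive identical characters in 'abccee':
  pos 0-1: 'a' vs 'b' -> different
  pos 1-2: 'b' vs 'c' -> different
  pos 2-3: 'c' vs 'c' -> MATCH ('cc')
  pos 3-4: 'c' vs 'e' -> different
  pos 4-5: 'e' vs 'e' -> MATCH ('ee')
Consecutive identical pairs: ['cc', 'ee']
Count: 2

2


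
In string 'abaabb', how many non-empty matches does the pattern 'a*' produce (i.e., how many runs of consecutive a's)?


Pattern 'a*' matches zero or more a's. We want non-empty runs of consecutive a's.
String: 'abaabb'
Walking through the string to find runs of a's:
  Run 1: positions 0-0 -> 'a'
  Run 2: positions 2-3 -> 'aa'
Non-empty runs found: ['a', 'aa']
Count: 2

2


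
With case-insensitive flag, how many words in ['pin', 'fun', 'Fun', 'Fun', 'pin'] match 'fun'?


Case-insensitive matching: compare each word's lowercase form to 'fun'.
  'pin' -> lower='pin' -> no
  'fun' -> lower='fun' -> MATCH
  'Fun' -> lower='fun' -> MATCH
  'Fun' -> lower='fun' -> MATCH
  'pin' -> lower='pin' -> no
Matches: ['fun', 'Fun', 'Fun']
Count: 3

3


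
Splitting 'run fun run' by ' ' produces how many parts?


Splitting by ' ' breaks the string at each occurrence of the separator.
Text: 'run fun run'
Parts after split:
  Part 1: 'run'
  Part 2: 'fun'
  Part 3: 'run'
Total parts: 3

3


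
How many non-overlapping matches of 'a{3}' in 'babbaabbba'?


Pattern 'a{3}' matches exactly 3 consecutive a's (greedy, non-overlapping).
String: 'babbaabbba'
Scanning for runs of a's:
  Run at pos 1: 'a' (length 1) -> 0 match(es)
  Run at pos 4: 'aa' (length 2) -> 0 match(es)
  Run at pos 9: 'a' (length 1) -> 0 match(es)
Matches found: []
Total: 0

0


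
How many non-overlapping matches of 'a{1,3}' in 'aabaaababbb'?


Pattern 'a{1,3}' matches between 1 and 3 consecutive a's (greedy).
String: 'aabaaababbb'
Finding runs of a's and applying greedy matching:
  Run at pos 0: 'aa' (length 2)
  Run at pos 3: 'aaa' (length 3)
  Run at pos 7: 'a' (length 1)
Matches: ['aa', 'aaa', 'a']
Count: 3

3


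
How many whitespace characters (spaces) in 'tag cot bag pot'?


\s matches whitespace characters (spaces, tabs, etc.).
Text: 'tag cot bag pot'
This text has 4 words separated by spaces.
Number of spaces = number of words - 1 = 4 - 1 = 3

3


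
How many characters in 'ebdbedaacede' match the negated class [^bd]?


Negated class [^bd] matches any char NOT in {b, d}
Scanning 'ebdbedaacede':
  pos 0: 'e' -> MATCH
  pos 1: 'b' -> no (excluded)
  pos 2: 'd' -> no (excluded)
  pos 3: 'b' -> no (excluded)
  pos 4: 'e' -> MATCH
  pos 5: 'd' -> no (excluded)
  pos 6: 'a' -> MATCH
  pos 7: 'a' -> MATCH
  pos 8: 'c' -> MATCH
  pos 9: 'e' -> MATCH
  pos 10: 'd' -> no (excluded)
  pos 11: 'e' -> MATCH
Total matches: 7

7


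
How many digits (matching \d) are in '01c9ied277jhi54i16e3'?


\d matches any digit 0-9.
Scanning '01c9ied277jhi54i16e3':
  pos 0: '0' -> DIGIT
  pos 1: '1' -> DIGIT
  pos 3: '9' -> DIGIT
  pos 7: '2' -> DIGIT
  pos 8: '7' -> DIGIT
  pos 9: '7' -> DIGIT
  pos 13: '5' -> DIGIT
  pos 14: '4' -> DIGIT
  pos 16: '1' -> DIGIT
  pos 17: '6' -> DIGIT
  pos 19: '3' -> DIGIT
Digits found: ['0', '1', '9', '2', '7', '7', '5', '4', '1', '6', '3']
Total: 11

11


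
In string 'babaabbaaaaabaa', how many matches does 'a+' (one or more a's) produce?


Pattern 'a+' matches one or more consecutive a's.
String: 'babaabbaaaaabaa'
Scanning for runs of a:
  Match 1: 'a' (length 1)
  Match 2: 'aa' (length 2)
  Match 3: 'aaaaa' (length 5)
  Match 4: 'aa' (length 2)
Total matches: 4

4


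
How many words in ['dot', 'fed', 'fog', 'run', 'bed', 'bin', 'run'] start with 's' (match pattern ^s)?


Pattern ^s anchors to start of word. Check which words begin with 's':
  'dot' -> no
  'fed' -> no
  'fog' -> no
  'run' -> no
  'bed' -> no
  'bin' -> no
  'run' -> no
Matching words: []
Count: 0

0


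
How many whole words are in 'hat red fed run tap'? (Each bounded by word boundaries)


Word boundaries (\b) mark the start/end of each word.
Text: 'hat red fed run tap'
Splitting by whitespace:
  Word 1: 'hat'
  Word 2: 'red'
  Word 3: 'fed'
  Word 4: 'run'
  Word 5: 'tap'
Total whole words: 5

5


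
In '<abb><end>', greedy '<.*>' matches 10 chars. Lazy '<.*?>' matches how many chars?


Greedy '<.*>' tries to match as MUCH as possible.
Lazy '<.*?>' tries to match as LITTLE as possible.

String: '<abb><end>'
Greedy '<.*>' starts at first '<' and extends to the LAST '>': '<abb><end>' (10 chars)
Lazy '<.*?>' starts at first '<' and stops at the FIRST '>': '<abb>' (5 chars)

5


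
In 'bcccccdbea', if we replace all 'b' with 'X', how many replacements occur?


re.sub('b', 'X', text) replaces every occurrence of 'b' with 'X'.
Text: 'bcccccdbea'
Scanning for 'b':
  pos 0: 'b' -> replacement #1
  pos 7: 'b' -> replacement #2
Total replacements: 2

2


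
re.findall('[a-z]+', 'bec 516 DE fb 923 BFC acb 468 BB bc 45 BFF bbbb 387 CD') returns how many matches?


Pattern '[a-z]+' finds one or more lowercase letters.
Text: 'bec 516 DE fb 923 BFC acb 468 BB bc 45 BFF bbbb 387 CD'
Scanning for matches:
  Match 1: 'bec'
  Match 2: 'fb'
  Match 3: 'acb'
  Match 4: 'bc'
  Match 5: 'bbbb'
Total matches: 5

5


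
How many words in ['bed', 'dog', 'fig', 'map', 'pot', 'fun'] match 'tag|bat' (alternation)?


Alternation 'tag|bat' matches either 'tag' or 'bat'.
Checking each word:
  'bed' -> no
  'dog' -> no
  'fig' -> no
  'map' -> no
  'pot' -> no
  'fun' -> no
Matches: []
Count: 0

0


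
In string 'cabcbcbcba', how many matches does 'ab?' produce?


Pattern 'ab?' matches 'a' optionally followed by 'b'.
String: 'cabcbcbcba'
Scanning left to right for 'a' then checking next char:
  Match 1: 'ab' (a followed by b)
  Match 2: 'a' (a not followed by b)
Total matches: 2

2


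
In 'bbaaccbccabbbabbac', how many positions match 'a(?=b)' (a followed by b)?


Lookahead 'a(?=b)' matches 'a' only when followed by 'b'.
String: 'bbaaccbccabbbabbac'
Checking each position where char is 'a':
  pos 2: 'a' -> no (next='a')
  pos 3: 'a' -> no (next='c')
  pos 9: 'a' -> MATCH (next='b')
  pos 13: 'a' -> MATCH (next='b')
  pos 16: 'a' -> no (next='c')
Matching positions: [9, 13]
Count: 2

2


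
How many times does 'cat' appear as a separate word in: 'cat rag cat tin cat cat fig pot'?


Scanning each word for exact match 'cat':
  Word 1: 'cat' -> MATCH
  Word 2: 'rag' -> no
  Word 3: 'cat' -> MATCH
  Word 4: 'tin' -> no
  Word 5: 'cat' -> MATCH
  Word 6: 'cat' -> MATCH
  Word 7: 'fig' -> no
  Word 8: 'pot' -> no
Total matches: 4

4


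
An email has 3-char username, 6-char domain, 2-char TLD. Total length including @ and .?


An email address has format: username@domain.tld
Username length: 3
'@' character: 1
Domain length: 6
'.' character: 1
TLD length: 2
Total = 3 + 1 + 6 + 1 + 2 = 13

13


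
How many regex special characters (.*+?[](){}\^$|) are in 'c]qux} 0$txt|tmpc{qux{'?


Regex special characters are: . * + ? [ ] ( ) { } \ ^ $ |
Scanning 'c]qux} 0$txt|tmpc{qux{':
  pos 1: ']' -> SPECIAL
  pos 5: '}' -> SPECIAL
  pos 8: '$' -> SPECIAL
  pos 12: '|' -> SPECIAL
  pos 17: '{' -> SPECIAL
  pos 21: '{' -> SPECIAL
Special chars found: [']', '}', '$', '|', '{', '{']
Total: 6

6


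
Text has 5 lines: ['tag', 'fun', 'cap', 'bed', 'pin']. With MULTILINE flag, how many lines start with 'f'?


With MULTILINE flag, ^ matches the start of each line.
Lines: ['tag', 'fun', 'cap', 'bed', 'pin']
Checking which lines start with 'f':
  Line 1: 'tag' -> no
  Line 2: 'fun' -> MATCH
  Line 3: 'cap' -> no
  Line 4: 'bed' -> no
  Line 5: 'pin' -> no
Matching lines: ['fun']
Count: 1

1


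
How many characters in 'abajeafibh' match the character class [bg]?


Character class [bg] matches any of: {b, g}
Scanning string 'abajeafibh' character by character:
  pos 0: 'a' -> no
  pos 1: 'b' -> MATCH
  pos 2: 'a' -> no
  pos 3: 'j' -> no
  pos 4: 'e' -> no
  pos 5: 'a' -> no
  pos 6: 'f' -> no
  pos 7: 'i' -> no
  pos 8: 'b' -> MATCH
  pos 9: 'h' -> no
Total matches: 2

2


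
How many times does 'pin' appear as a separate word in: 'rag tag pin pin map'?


Scanning each word for exact match 'pin':
  Word 1: 'rag' -> no
  Word 2: 'tag' -> no
  Word 3: 'pin' -> MATCH
  Word 4: 'pin' -> MATCH
  Word 5: 'map' -> no
Total matches: 2

2


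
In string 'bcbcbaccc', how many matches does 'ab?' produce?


Pattern 'ab?' matches 'a' optionally followed by 'b'.
String: 'bcbcbaccc'
Scanning left to right for 'a' then checking next char:
  Match 1: 'a' (a not followed by b)
Total matches: 1

1


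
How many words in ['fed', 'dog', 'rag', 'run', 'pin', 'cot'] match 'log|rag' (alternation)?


Alternation 'log|rag' matches either 'log' or 'rag'.
Checking each word:
  'fed' -> no
  'dog' -> no
  'rag' -> MATCH
  'run' -> no
  'pin' -> no
  'cot' -> no
Matches: ['rag']
Count: 1

1


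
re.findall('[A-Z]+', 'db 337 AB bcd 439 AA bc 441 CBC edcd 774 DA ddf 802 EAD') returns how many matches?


Pattern '[A-Z]+' finds one or more uppercase letters.
Text: 'db 337 AB bcd 439 AA bc 441 CBC edcd 774 DA ddf 802 EAD'
Scanning for matches:
  Match 1: 'AB'
  Match 2: 'AA'
  Match 3: 'CBC'
  Match 4: 'DA'
  Match 5: 'EAD'
Total matches: 5

5


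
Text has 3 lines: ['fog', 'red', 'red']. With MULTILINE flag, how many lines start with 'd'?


With MULTILINE flag, ^ matches the start of each line.
Lines: ['fog', 'red', 'red']
Checking which lines start with 'd':
  Line 1: 'fog' -> no
  Line 2: 'red' -> no
  Line 3: 'red' -> no
Matching lines: []
Count: 0

0


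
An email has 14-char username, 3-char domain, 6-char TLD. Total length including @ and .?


An email address has format: username@domain.tld
Username length: 14
'@' character: 1
Domain length: 3
'.' character: 1
TLD length: 6
Total = 14 + 1 + 3 + 1 + 6 = 25

25


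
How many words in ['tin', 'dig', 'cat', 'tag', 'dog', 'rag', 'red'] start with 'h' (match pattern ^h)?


Pattern ^h anchors to start of word. Check which words begin with 'h':
  'tin' -> no
  'dig' -> no
  'cat' -> no
  'tag' -> no
  'dog' -> no
  'rag' -> no
  'red' -> no
Matching words: []
Count: 0

0


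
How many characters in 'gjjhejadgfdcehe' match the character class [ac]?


Character class [ac] matches any of: {a, c}
Scanning string 'gjjhejadgfdcehe' character by character:
  pos 0: 'g' -> no
  pos 1: 'j' -> no
  pos 2: 'j' -> no
  pos 3: 'h' -> no
  pos 4: 'e' -> no
  pos 5: 'j' -> no
  pos 6: 'a' -> MATCH
  pos 7: 'd' -> no
  pos 8: 'g' -> no
  pos 9: 'f' -> no
  pos 10: 'd' -> no
  pos 11: 'c' -> MATCH
  pos 12: 'e' -> no
  pos 13: 'h' -> no
  pos 14: 'e' -> no
Total matches: 2

2


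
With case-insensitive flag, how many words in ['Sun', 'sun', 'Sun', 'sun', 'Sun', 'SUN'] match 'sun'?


Case-insensitive matching: compare each word's lowercase form to 'sun'.
  'Sun' -> lower='sun' -> MATCH
  'sun' -> lower='sun' -> MATCH
  'Sun' -> lower='sun' -> MATCH
  'sun' -> lower='sun' -> MATCH
  'Sun' -> lower='sun' -> MATCH
  'SUN' -> lower='sun' -> MATCH
Matches: ['Sun', 'sun', 'Sun', 'sun', 'Sun', 'SUN']
Count: 6

6


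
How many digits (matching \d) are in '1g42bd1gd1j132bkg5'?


\d matches any digit 0-9.
Scanning '1g42bd1gd1j132bkg5':
  pos 0: '1' -> DIGIT
  pos 2: '4' -> DIGIT
  pos 3: '2' -> DIGIT
  pos 6: '1' -> DIGIT
  pos 9: '1' -> DIGIT
  pos 11: '1' -> DIGIT
  pos 12: '3' -> DIGIT
  pos 13: '2' -> DIGIT
  pos 17: '5' -> DIGIT
Digits found: ['1', '4', '2', '1', '1', '1', '3', '2', '5']
Total: 9

9


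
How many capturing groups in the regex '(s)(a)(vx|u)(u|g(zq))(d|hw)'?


To count capturing groups, count each '(' that starts a group.
Pattern: '(s)(a)(vx|u)(u|g(zq))(d|hw)'
Walking through the pattern:
  Position 0: '(' -> group #1
  Position 3: '(' -> group #2
  Position 6: '(' -> group #3
  Position 12: '(' -> group #4
  Position 16: '(' -> group #5
  Position 21: '(' -> group #6
Total capturing groups: 6

6


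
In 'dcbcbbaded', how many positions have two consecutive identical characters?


Looking for consecutive identical characters in 'dcbcbbaded':
  pos 0-1: 'd' vs 'c' -> different
  pos 1-2: 'c' vs 'b' -> different
  pos 2-3: 'b' vs 'c' -> different
  pos 3-4: 'c' vs 'b' -> different
  pos 4-5: 'b' vs 'b' -> MATCH ('bb')
  pos 5-6: 'b' vs 'a' -> different
  pos 6-7: 'a' vs 'd' -> different
  pos 7-8: 'd' vs 'e' -> different
  pos 8-9: 'e' vs 'd' -> different
Consecutive identical pairs: ['bb']
Count: 1

1


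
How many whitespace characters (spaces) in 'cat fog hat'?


\s matches whitespace characters (spaces, tabs, etc.).
Text: 'cat fog hat'
This text has 3 words separated by spaces.
Number of spaces = number of words - 1 = 3 - 1 = 2

2


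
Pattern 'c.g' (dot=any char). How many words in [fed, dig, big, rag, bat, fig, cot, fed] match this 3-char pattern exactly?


Pattern 'c.g' means: starts with 'c', any single char, ends with 'g'.
Checking each word (must be exactly 3 chars):
  'fed' (len=3): no
  'dig' (len=3): no
  'big' (len=3): no
  'rag' (len=3): no
  'bat' (len=3): no
  'fig' (len=3): no
  'cot' (len=3): no
  'fed' (len=3): no
Matching words: []
Total: 0

0


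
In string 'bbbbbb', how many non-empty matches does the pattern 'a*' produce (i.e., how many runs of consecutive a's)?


Pattern 'a*' matches zero or more a's. We want non-empty runs of consecutive a's.
String: 'bbbbbb'
Walking through the string to find runs of a's:
Non-empty runs found: []
Count: 0

0


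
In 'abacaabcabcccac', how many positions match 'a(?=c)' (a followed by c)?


Lookahead 'a(?=c)' matches 'a' only when followed by 'c'.
String: 'abacaabcabcccac'
Checking each position where char is 'a':
  pos 0: 'a' -> no (next='b')
  pos 2: 'a' -> MATCH (next='c')
  pos 4: 'a' -> no (next='a')
  pos 5: 'a' -> no (next='b')
  pos 8: 'a' -> no (next='b')
  pos 13: 'a' -> MATCH (next='c')
Matching positions: [2, 13]
Count: 2

2


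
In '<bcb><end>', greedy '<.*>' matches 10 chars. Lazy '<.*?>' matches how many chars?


Greedy '<.*>' tries to match as MUCH as possible.
Lazy '<.*?>' tries to match as LITTLE as possible.

String: '<bcb><end>'
Greedy '<.*>' starts at first '<' and extends to the LAST '>': '<bcb><end>' (10 chars)
Lazy '<.*?>' starts at first '<' and stops at the FIRST '>': '<bcb>' (5 chars)

5


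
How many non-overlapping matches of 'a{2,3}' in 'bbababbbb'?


Pattern 'a{2,3}' matches between 2 and 3 consecutive a's (greedy).
String: 'bbababbbb'
Finding runs of a's and applying greedy matching:
  Run at pos 2: 'a' (length 1)
  Run at pos 4: 'a' (length 1)
Matches: []
Count: 0

0


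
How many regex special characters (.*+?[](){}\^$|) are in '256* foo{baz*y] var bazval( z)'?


Regex special characters are: . * + ? [ ] ( ) { } \ ^ $ |
Scanning '256* foo{baz*y] var bazval( z)':
  pos 3: '*' -> SPECIAL
  pos 8: '{' -> SPECIAL
  pos 12: '*' -> SPECIAL
  pos 14: ']' -> SPECIAL
  pos 26: '(' -> SPECIAL
  pos 29: ')' -> SPECIAL
Special chars found: ['*', '{', '*', ']', '(', ')']
Total: 6

6


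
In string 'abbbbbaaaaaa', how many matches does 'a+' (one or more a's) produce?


Pattern 'a+' matches one or more consecutive a's.
String: 'abbbbbaaaaaa'
Scanning for runs of a:
  Match 1: 'a' (length 1)
  Match 2: 'aaaaaa' (length 6)
Total matches: 2

2


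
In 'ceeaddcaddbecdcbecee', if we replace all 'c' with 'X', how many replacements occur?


re.sub('c', 'X', text) replaces every occurrence of 'c' with 'X'.
Text: 'ceeaddcaddbecdcbecee'
Scanning for 'c':
  pos 0: 'c' -> replacement #1
  pos 6: 'c' -> replacement #2
  pos 12: 'c' -> replacement #3
  pos 14: 'c' -> replacement #4
  pos 17: 'c' -> replacement #5
Total replacements: 5

5


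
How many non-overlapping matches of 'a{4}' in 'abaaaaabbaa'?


Pattern 'a{4}' matches exactly 4 consecutive a's (greedy, non-overlapping).
String: 'abaaaaabbaa'
Scanning for runs of a's:
  Run at pos 0: 'a' (length 1) -> 0 match(es)
  Run at pos 2: 'aaaaa' (length 5) -> 1 match(es)
  Run at pos 9: 'aa' (length 2) -> 0 match(es)
Matches found: ['aaaa']
Total: 1

1


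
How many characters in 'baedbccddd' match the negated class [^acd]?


Negated class [^acd] matches any char NOT in {a, c, d}
Scanning 'baedbccddd':
  pos 0: 'b' -> MATCH
  pos 1: 'a' -> no (excluded)
  pos 2: 'e' -> MATCH
  pos 3: 'd' -> no (excluded)
  pos 4: 'b' -> MATCH
  pos 5: 'c' -> no (excluded)
  pos 6: 'c' -> no (excluded)
  pos 7: 'd' -> no (excluded)
  pos 8: 'd' -> no (excluded)
  pos 9: 'd' -> no (excluded)
Total matches: 3

3


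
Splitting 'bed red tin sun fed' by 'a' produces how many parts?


Splitting by 'a' breaks the string at each occurrence of the separator.
Text: 'bed red tin sun fed'
Parts after split:
  Part 1: 'bed red tin sun fed'
Total parts: 1

1


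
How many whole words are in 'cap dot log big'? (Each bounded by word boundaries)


Word boundaries (\b) mark the start/end of each word.
Text: 'cap dot log big'
Splitting by whitespace:
  Word 1: 'cap'
  Word 2: 'dot'
  Word 3: 'log'
  Word 4: 'big'
Total whole words: 4

4


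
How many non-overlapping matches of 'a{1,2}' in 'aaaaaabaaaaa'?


Pattern 'a{1,2}' matches between 1 and 2 consecutive a's (greedy).
String: 'aaaaaabaaaaa'
Finding runs of a's and applying greedy matching:
  Run at pos 0: 'aaaaaa' (length 6)
  Run at pos 7: 'aaaaa' (length 5)
Matches: ['aa', 'aa', 'aa', 'aa', 'aa', 'a']
Count: 6

6


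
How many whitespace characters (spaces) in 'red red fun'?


\s matches whitespace characters (spaces, tabs, etc.).
Text: 'red red fun'
This text has 3 words separated by spaces.
Number of spaces = number of words - 1 = 3 - 1 = 2

2


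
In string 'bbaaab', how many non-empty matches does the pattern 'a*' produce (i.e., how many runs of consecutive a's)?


Pattern 'a*' matches zero or more a's. We want non-empty runs of consecutive a's.
String: 'bbaaab'
Walking through the string to find runs of a's:
  Run 1: positions 2-4 -> 'aaa'
Non-empty runs found: ['aaa']
Count: 1

1


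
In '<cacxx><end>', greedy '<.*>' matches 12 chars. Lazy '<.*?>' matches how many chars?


Greedy '<.*>' tries to match as MUCH as possible.
Lazy '<.*?>' tries to match as LITTLE as possible.

String: '<cacxx><end>'
Greedy '<.*>' starts at first '<' and extends to the LAST '>': '<cacxx><end>' (12 chars)
Lazy '<.*?>' starts at first '<' and stops at the FIRST '>': '<cacxx>' (7 chars)

7


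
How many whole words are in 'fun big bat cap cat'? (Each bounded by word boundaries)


Word boundaries (\b) mark the start/end of each word.
Text: 'fun big bat cap cat'
Splitting by whitespace:
  Word 1: 'fun'
  Word 2: 'big'
  Word 3: 'bat'
  Word 4: 'cap'
  Word 5: 'cat'
Total whole words: 5

5


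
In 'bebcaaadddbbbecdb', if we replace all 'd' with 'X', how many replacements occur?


re.sub('d', 'X', text) replaces every occurrence of 'd' with 'X'.
Text: 'bebcaaadddbbbecdb'
Scanning for 'd':
  pos 7: 'd' -> replacement #1
  pos 8: 'd' -> replacement #2
  pos 9: 'd' -> replacement #3
  pos 15: 'd' -> replacement #4
Total replacements: 4

4


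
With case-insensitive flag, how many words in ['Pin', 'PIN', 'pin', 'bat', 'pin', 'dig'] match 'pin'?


Case-insensitive matching: compare each word's lowercase form to 'pin'.
  'Pin' -> lower='pin' -> MATCH
  'PIN' -> lower='pin' -> MATCH
  'pin' -> lower='pin' -> MATCH
  'bat' -> lower='bat' -> no
  'pin' -> lower='pin' -> MATCH
  'dig' -> lower='dig' -> no
Matches: ['Pin', 'PIN', 'pin', 'pin']
Count: 4

4


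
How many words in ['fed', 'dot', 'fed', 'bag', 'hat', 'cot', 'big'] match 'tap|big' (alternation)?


Alternation 'tap|big' matches either 'tap' or 'big'.
Checking each word:
  'fed' -> no
  'dot' -> no
  'fed' -> no
  'bag' -> no
  'hat' -> no
  'cot' -> no
  'big' -> MATCH
Matches: ['big']
Count: 1

1


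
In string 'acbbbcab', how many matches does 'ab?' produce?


Pattern 'ab?' matches 'a' optionally followed by 'b'.
String: 'acbbbcab'
Scanning left to right for 'a' then checking next char:
  Match 1: 'a' (a not followed by b)
  Match 2: 'ab' (a followed by b)
Total matches: 2

2


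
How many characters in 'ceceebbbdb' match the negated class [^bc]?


Negated class [^bc] matches any char NOT in {b, c}
Scanning 'ceceebbbdb':
  pos 0: 'c' -> no (excluded)
  pos 1: 'e' -> MATCH
  pos 2: 'c' -> no (excluded)
  pos 3: 'e' -> MATCH
  pos 4: 'e' -> MATCH
  pos 5: 'b' -> no (excluded)
  pos 6: 'b' -> no (excluded)
  pos 7: 'b' -> no (excluded)
  pos 8: 'd' -> MATCH
  pos 9: 'b' -> no (excluded)
Total matches: 4

4


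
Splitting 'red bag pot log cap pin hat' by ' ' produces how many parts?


Splitting by ' ' breaks the string at each occurrence of the separator.
Text: 'red bag pot log cap pin hat'
Parts after split:
  Part 1: 'red'
  Part 2: 'bag'
  Part 3: 'pot'
  Part 4: 'log'
  Part 5: 'cap'
  Part 6: 'pin'
  Part 7: 'hat'
Total parts: 7

7


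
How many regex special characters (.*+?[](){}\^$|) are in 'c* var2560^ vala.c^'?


Regex special characters are: . * + ? [ ] ( ) { } \ ^ $ |
Scanning 'c* var2560^ vala.c^':
  pos 1: '*' -> SPECIAL
  pos 10: '^' -> SPECIAL
  pos 16: '.' -> SPECIAL
  pos 18: '^' -> SPECIAL
Special chars found: ['*', '^', '.', '^']
Total: 4

4


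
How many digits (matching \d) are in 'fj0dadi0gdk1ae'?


\d matches any digit 0-9.
Scanning 'fj0dadi0gdk1ae':
  pos 2: '0' -> DIGIT
  pos 7: '0' -> DIGIT
  pos 11: '1' -> DIGIT
Digits found: ['0', '0', '1']
Total: 3

3


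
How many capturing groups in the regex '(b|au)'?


To count capturing groups, count each '(' that starts a group.
Pattern: '(b|au)'
Walking through the pattern:
  Position 0: '(' -> group #1
Total capturing groups: 1

1


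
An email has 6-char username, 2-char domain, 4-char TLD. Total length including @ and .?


An email address has format: username@domain.tld
Username length: 6
'@' character: 1
Domain length: 2
'.' character: 1
TLD length: 4
Total = 6 + 1 + 2 + 1 + 4 = 14

14


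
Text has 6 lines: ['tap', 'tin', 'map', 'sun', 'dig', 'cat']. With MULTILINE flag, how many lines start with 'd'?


With MULTILINE flag, ^ matches the start of each line.
Lines: ['tap', 'tin', 'map', 'sun', 'dig', 'cat']
Checking which lines start with 'd':
  Line 1: 'tap' -> no
  Line 2: 'tin' -> no
  Line 3: 'map' -> no
  Line 4: 'sun' -> no
  Line 5: 'dig' -> MATCH
  Line 6: 'cat' -> no
Matching lines: ['dig']
Count: 1

1


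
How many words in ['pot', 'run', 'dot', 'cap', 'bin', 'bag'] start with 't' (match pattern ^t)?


Pattern ^t anchors to start of word. Check which words begin with 't':
  'pot' -> no
  'run' -> no
  'dot' -> no
  'cap' -> no
  'bin' -> no
  'bag' -> no
Matching words: []
Count: 0

0


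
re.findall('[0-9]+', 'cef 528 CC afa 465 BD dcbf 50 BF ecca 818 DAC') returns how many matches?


Pattern '[0-9]+' finds one or more digits.
Text: 'cef 528 CC afa 465 BD dcbf 50 BF ecca 818 DAC'
Scanning for matches:
  Match 1: '528'
  Match 2: '465'
  Match 3: '50'
  Match 4: '818'
Total matches: 4

4


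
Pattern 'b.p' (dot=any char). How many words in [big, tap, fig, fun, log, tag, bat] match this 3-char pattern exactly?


Pattern 'b.p' means: starts with 'b', any single char, ends with 'p'.
Checking each word (must be exactly 3 chars):
  'big' (len=3): no
  'tap' (len=3): no
  'fig' (len=3): no
  'fun' (len=3): no
  'log' (len=3): no
  'tag' (len=3): no
  'bat' (len=3): no
Matching words: []
Total: 0

0


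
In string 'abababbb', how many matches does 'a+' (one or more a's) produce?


Pattern 'a+' matches one or more consecutive a's.
String: 'abababbb'
Scanning for runs of a:
  Match 1: 'a' (length 1)
  Match 2: 'a' (length 1)
  Match 3: 'a' (length 1)
Total matches: 3

3


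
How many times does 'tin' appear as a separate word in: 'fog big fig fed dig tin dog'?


Scanning each word for exact match 'tin':
  Word 1: 'fog' -> no
  Word 2: 'big' -> no
  Word 3: 'fig' -> no
  Word 4: 'fed' -> no
  Word 5: 'dig' -> no
  Word 6: 'tin' -> MATCH
  Word 7: 'dog' -> no
Total matches: 1

1


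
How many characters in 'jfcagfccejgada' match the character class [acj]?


Character class [acj] matches any of: {a, c, j}
Scanning string 'jfcagfccejgada' character by character:
  pos 0: 'j' -> MATCH
  pos 1: 'f' -> no
  pos 2: 'c' -> MATCH
  pos 3: 'a' -> MATCH
  pos 4: 'g' -> no
  pos 5: 'f' -> no
  pos 6: 'c' -> MATCH
  pos 7: 'c' -> MATCH
  pos 8: 'e' -> no
  pos 9: 'j' -> MATCH
  pos 10: 'g' -> no
  pos 11: 'a' -> MATCH
  pos 12: 'd' -> no
  pos 13: 'a' -> MATCH
Total matches: 8

8


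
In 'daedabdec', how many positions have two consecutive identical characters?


Looking for consecutive identical characters in 'daedabdec':
  pos 0-1: 'd' vs 'a' -> different
  pos 1-2: 'a' vs 'e' -> different
  pos 2-3: 'e' vs 'd' -> different
  pos 3-4: 'd' vs 'a' -> different
  pos 4-5: 'a' vs 'b' -> different
  pos 5-6: 'b' vs 'd' -> different
  pos 6-7: 'd' vs 'e' -> different
  pos 7-8: 'e' vs 'c' -> different
Consecutive identical pairs: []
Count: 0

0


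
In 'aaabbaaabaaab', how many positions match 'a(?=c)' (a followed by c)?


Lookahead 'a(?=c)' matches 'a' only when followed by 'c'.
String: 'aaabbaaabaaab'
Checking each position where char is 'a':
  pos 0: 'a' -> no (next='a')
  pos 1: 'a' -> no (next='a')
  pos 2: 'a' -> no (next='b')
  pos 5: 'a' -> no (next='a')
  pos 6: 'a' -> no (next='a')
  pos 7: 'a' -> no (next='b')
  pos 9: 'a' -> no (next='a')
  pos 10: 'a' -> no (next='a')
  pos 11: 'a' -> no (next='b')
Matching positions: []
Count: 0

0


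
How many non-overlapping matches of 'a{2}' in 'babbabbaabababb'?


Pattern 'a{2}' matches exactly 2 consecutive a's (greedy, non-overlapping).
String: 'babbabbaabababb'
Scanning for runs of a's:
  Run at pos 1: 'a' (length 1) -> 0 match(es)
  Run at pos 4: 'a' (length 1) -> 0 match(es)
  Run at pos 7: 'aa' (length 2) -> 1 match(es)
  Run at pos 10: 'a' (length 1) -> 0 match(es)
  Run at pos 12: 'a' (length 1) -> 0 match(es)
Matches found: ['aa']
Total: 1

1


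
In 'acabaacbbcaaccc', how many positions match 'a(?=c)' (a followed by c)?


Lookahead 'a(?=c)' matches 'a' only when followed by 'c'.
String: 'acabaacbbcaaccc'
Checking each position where char is 'a':
  pos 0: 'a' -> MATCH (next='c')
  pos 2: 'a' -> no (next='b')
  pos 4: 'a' -> no (next='a')
  pos 5: 'a' -> MATCH (next='c')
  pos 10: 'a' -> no (next='a')
  pos 11: 'a' -> MATCH (next='c')
Matching positions: [0, 5, 11]
Count: 3

3


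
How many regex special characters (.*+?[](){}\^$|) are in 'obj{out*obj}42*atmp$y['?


Regex special characters are: . * + ? [ ] ( ) { } \ ^ $ |
Scanning 'obj{out*obj}42*atmp$y[':
  pos 3: '{' -> SPECIAL
  pos 7: '*' -> SPECIAL
  pos 11: '}' -> SPECIAL
  pos 14: '*' -> SPECIAL
  pos 19: '$' -> SPECIAL
  pos 21: '[' -> SPECIAL
Special chars found: ['{', '*', '}', '*', '$', '[']
Total: 6

6


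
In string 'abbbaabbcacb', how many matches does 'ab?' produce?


Pattern 'ab?' matches 'a' optionally followed by 'b'.
String: 'abbbaabbcacb'
Scanning left to right for 'a' then checking next char:
  Match 1: 'ab' (a followed by b)
  Match 2: 'a' (a not followed by b)
  Match 3: 'ab' (a followed by b)
  Match 4: 'a' (a not followed by b)
Total matches: 4

4


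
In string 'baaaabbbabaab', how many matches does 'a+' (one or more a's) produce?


Pattern 'a+' matches one or more consecutive a's.
String: 'baaaabbbabaab'
Scanning for runs of a:
  Match 1: 'aaaa' (length 4)
  Match 2: 'a' (length 1)
  Match 3: 'aa' (length 2)
Total matches: 3

3


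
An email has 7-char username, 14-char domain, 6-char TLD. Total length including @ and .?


An email address has format: username@domain.tld
Username length: 7
'@' character: 1
Domain length: 14
'.' character: 1
TLD length: 6
Total = 7 + 1 + 14 + 1 + 6 = 29

29


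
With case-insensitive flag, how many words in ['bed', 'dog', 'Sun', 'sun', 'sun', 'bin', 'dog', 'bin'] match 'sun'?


Case-insensitive matching: compare each word's lowercase form to 'sun'.
  'bed' -> lower='bed' -> no
  'dog' -> lower='dog' -> no
  'Sun' -> lower='sun' -> MATCH
  'sun' -> lower='sun' -> MATCH
  'sun' -> lower='sun' -> MATCH
  'bin' -> lower='bin' -> no
  'dog' -> lower='dog' -> no
  'bin' -> lower='bin' -> no
Matches: ['Sun', 'sun', 'sun']
Count: 3

3


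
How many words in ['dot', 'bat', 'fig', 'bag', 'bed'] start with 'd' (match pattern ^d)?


Pattern ^d anchors to start of word. Check which words begin with 'd':
  'dot' -> MATCH (starts with 'd')
  'bat' -> no
  'fig' -> no
  'bag' -> no
  'bed' -> no
Matching words: ['dot']
Count: 1

1


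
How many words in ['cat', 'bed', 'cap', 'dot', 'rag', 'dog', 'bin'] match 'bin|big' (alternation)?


Alternation 'bin|big' matches either 'bin' or 'big'.
Checking each word:
  'cat' -> no
  'bed' -> no
  'cap' -> no
  'dot' -> no
  'rag' -> no
  'dog' -> no
  'bin' -> MATCH
Matches: ['bin']
Count: 1

1


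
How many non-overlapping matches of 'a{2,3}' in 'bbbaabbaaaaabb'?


Pattern 'a{2,3}' matches between 2 and 3 consecutive a's (greedy).
String: 'bbbaabbaaaaabb'
Finding runs of a's and applying greedy matching:
  Run at pos 3: 'aa' (length 2)
  Run at pos 7: 'aaaaa' (length 5)
Matches: ['aa', 'aaa', 'aa']
Count: 3

3


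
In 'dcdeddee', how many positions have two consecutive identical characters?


Looking for consecutive identical characters in 'dcdeddee':
  pos 0-1: 'd' vs 'c' -> different
  pos 1-2: 'c' vs 'd' -> different
  pos 2-3: 'd' vs 'e' -> different
  pos 3-4: 'e' vs 'd' -> different
  pos 4-5: 'd' vs 'd' -> MATCH ('dd')
  pos 5-6: 'd' vs 'e' -> different
  pos 6-7: 'e' vs 'e' -> MATCH ('ee')
Consecutive identical pairs: ['dd', 'ee']
Count: 2

2


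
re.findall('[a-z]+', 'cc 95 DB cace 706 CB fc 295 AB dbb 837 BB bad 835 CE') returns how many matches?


Pattern '[a-z]+' finds one or more lowercase letters.
Text: 'cc 95 DB cace 706 CB fc 295 AB dbb 837 BB bad 835 CE'
Scanning for matches:
  Match 1: 'cc'
  Match 2: 'cace'
  Match 3: 'fc'
  Match 4: 'dbb'
  Match 5: 'bad'
Total matches: 5

5


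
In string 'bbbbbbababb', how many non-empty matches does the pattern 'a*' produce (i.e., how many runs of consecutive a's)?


Pattern 'a*' matches zero or more a's. We want non-empty runs of consecutive a's.
String: 'bbbbbbababb'
Walking through the string to find runs of a's:
  Run 1: positions 6-6 -> 'a'
  Run 2: positions 8-8 -> 'a'
Non-empty runs found: ['a', 'a']
Count: 2

2


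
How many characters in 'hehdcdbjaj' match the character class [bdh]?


Character class [bdh] matches any of: {b, d, h}
Scanning string 'hehdcdbjaj' character by character:
  pos 0: 'h' -> MATCH
  pos 1: 'e' -> no
  pos 2: 'h' -> MATCH
  pos 3: 'd' -> MATCH
  pos 4: 'c' -> no
  pos 5: 'd' -> MATCH
  pos 6: 'b' -> MATCH
  pos 7: 'j' -> no
  pos 8: 'a' -> no
  pos 9: 'j' -> no
Total matches: 5

5


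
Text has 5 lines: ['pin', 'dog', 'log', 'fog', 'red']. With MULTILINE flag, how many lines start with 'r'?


With MULTILINE flag, ^ matches the start of each line.
Lines: ['pin', 'dog', 'log', 'fog', 'red']
Checking which lines start with 'r':
  Line 1: 'pin' -> no
  Line 2: 'dog' -> no
  Line 3: 'log' -> no
  Line 4: 'fog' -> no
  Line 5: 'red' -> MATCH
Matching lines: ['red']
Count: 1

1


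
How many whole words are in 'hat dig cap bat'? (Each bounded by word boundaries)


Word boundaries (\b) mark the start/end of each word.
Text: 'hat dig cap bat'
Splitting by whitespace:
  Word 1: 'hat'
  Word 2: 'dig'
  Word 3: 'cap'
  Word 4: 'bat'
Total whole words: 4

4


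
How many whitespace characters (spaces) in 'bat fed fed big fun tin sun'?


\s matches whitespace characters (spaces, tabs, etc.).
Text: 'bat fed fed big fun tin sun'
This text has 7 words separated by spaces.
Number of spaces = number of words - 1 = 7 - 1 = 6

6


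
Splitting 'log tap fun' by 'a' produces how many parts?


Splitting by 'a' breaks the string at each occurrence of the separator.
Text: 'log tap fun'
Parts after split:
  Part 1: 'log t'
  Part 2: 'p fun'
Total parts: 2

2


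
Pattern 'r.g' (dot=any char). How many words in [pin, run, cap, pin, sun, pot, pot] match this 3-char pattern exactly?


Pattern 'r.g' means: starts with 'r', any single char, ends with 'g'.
Checking each word (must be exactly 3 chars):
  'pin' (len=3): no
  'run' (len=3): no
  'cap' (len=3): no
  'pin' (len=3): no
  'sun' (len=3): no
  'pot' (len=3): no
  'pot' (len=3): no
Matching words: []
Total: 0

0


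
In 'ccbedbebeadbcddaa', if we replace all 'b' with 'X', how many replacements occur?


re.sub('b', 'X', text) replaces every occurrence of 'b' with 'X'.
Text: 'ccbedbebeadbcddaa'
Scanning for 'b':
  pos 2: 'b' -> replacement #1
  pos 5: 'b' -> replacement #2
  pos 7: 'b' -> replacement #3
  pos 11: 'b' -> replacement #4
Total replacements: 4

4


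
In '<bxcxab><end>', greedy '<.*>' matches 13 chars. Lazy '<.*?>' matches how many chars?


Greedy '<.*>' tries to match as MUCH as possible.
Lazy '<.*?>' tries to match as LITTLE as possible.

String: '<bxcxab><end>'
Greedy '<.*>' starts at first '<' and extends to the LAST '>': '<bxcxab><end>' (13 chars)
Lazy '<.*?>' starts at first '<' and stops at the FIRST '>': '<bxcxab>' (8 chars)

8
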